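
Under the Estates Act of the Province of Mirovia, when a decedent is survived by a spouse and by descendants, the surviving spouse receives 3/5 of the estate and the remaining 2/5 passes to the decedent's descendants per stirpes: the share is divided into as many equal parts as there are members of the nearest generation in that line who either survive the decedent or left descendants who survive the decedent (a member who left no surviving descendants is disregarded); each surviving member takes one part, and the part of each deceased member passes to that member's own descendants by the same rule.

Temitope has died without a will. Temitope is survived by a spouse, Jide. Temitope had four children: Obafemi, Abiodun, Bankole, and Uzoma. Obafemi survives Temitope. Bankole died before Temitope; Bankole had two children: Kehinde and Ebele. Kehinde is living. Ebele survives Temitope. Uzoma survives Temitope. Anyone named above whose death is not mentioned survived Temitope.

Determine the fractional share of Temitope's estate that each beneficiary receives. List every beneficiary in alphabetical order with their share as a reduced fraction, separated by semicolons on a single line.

Jide, as surviving spouse, takes 3/5.
The remaining 2/5 passes to Temitope's descendants per stirpes.
The 2/5 is divided into 4 equal shares of 1/10 among Obafemi, Abiodun, Bankole, Uzoma.
Obafemi is living and takes 1/10.
Abiodun is living and takes 1/10.
Bankole predeceased; the 1/10 allotted to Bankole's branch passes to Bankole's issue by representation.
The 1/10 is divided into 2 equal shares of 1/20 among Kehinde, Ebele.
Kehinde is living and takes 1/20.
Ebele is living and takes 1/20.
Uzoma is living and takes 1/10.

Abiodun 1/10; Ebele 1/20; Jide 3/5; Kehinde 1/20; Obafemi 1/10; Uzoma 1/10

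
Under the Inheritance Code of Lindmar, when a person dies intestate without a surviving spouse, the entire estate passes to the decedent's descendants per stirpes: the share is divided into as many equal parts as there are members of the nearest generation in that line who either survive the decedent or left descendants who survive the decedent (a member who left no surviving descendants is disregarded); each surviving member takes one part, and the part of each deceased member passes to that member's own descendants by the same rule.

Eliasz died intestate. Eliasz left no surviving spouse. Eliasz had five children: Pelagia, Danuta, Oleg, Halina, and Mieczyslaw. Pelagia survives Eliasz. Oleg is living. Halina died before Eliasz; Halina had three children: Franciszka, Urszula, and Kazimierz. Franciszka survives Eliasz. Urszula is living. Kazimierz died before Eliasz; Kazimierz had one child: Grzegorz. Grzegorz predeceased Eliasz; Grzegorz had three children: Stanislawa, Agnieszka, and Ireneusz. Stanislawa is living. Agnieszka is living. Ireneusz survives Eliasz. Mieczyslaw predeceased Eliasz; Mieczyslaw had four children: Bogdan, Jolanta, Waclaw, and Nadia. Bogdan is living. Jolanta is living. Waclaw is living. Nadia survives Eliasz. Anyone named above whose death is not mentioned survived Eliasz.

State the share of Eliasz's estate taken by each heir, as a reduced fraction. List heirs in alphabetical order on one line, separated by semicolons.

Agnieszka 1/45; Bogdan 1/20; Danuta 1/5; Franciszka 1/15; Ireneusz 1/45; Jolanta 1/20; Nadia 1/20; Oleg 1/5; Pelagia 1/5; Stanislawa 1/45; Urszula 1/15; Waclaw 1/20

There is no surviving spouse, so the entire estate passes to Eliasz's descendants per stirpes.
The estate is divided into 5 equal shares of 1/5 among Pelagia, Danuta, Oleg, Halina, Mieczyslaw.
Pelagia is living and takes 1/5.
Danuta is living and takes 1/5.
Oleg is living and takes 1/5.
Halina predeceased; the 1/5 allotted to Halina's branch passes to Halina's issue by representation.
The 1/5 is divided into 3 equal shares of 1/15 among Franciszka, Urszula, Kazimierz.
Franciszka is living and takes 1/15.
Urszula is living and takes 1/15.
Kazimierz predeceased; the 1/15 allotted to Kazimierz's branch passes to Kazimierz's issue by representation.
Grzegorz's line is the sole branch at this level, so the full 1/15 passes to Grzegorz's issue by representation.
The 1/15 is divided into 3 equal shares of 1/45 among Stanislawa, Agnieszka, Ireneusz.
Stanislawa is living and takes 1/45.
Agnieszka is living and takes 1/45.
Ireneusz is living and takes 1/45.
Mieczyslaw predeceased; the 1/5 allotted to Mieczyslaw's branch passes to Mieczyslaw's issue by representation.
The 1/5 is divided into 4 equal shares of 1/20 among Bogdan, Jolanta, Waclaw, Nadia.
Bogdan is living and takes 1/20.
Jolanta is living and takes 1/20.
Waclaw is living and takes 1/20.
Nadia is living and takes 1/20.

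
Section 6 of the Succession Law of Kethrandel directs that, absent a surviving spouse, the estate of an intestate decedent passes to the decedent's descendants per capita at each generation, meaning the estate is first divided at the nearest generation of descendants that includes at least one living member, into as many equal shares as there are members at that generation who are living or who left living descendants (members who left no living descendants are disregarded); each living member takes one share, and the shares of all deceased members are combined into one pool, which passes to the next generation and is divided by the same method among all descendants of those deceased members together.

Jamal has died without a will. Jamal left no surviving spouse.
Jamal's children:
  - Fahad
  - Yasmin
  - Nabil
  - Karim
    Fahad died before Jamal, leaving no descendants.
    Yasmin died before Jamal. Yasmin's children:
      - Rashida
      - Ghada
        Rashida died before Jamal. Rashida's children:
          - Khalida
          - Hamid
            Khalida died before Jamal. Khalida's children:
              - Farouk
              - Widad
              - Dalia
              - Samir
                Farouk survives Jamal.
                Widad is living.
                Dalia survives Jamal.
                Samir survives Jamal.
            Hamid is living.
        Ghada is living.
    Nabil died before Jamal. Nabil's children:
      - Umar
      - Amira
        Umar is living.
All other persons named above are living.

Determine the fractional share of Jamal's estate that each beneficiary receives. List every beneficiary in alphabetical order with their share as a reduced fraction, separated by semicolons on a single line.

Amira 1/6; Dalia 1/48; Farouk 1/48; Ghada 1/6; Hamid 1/12; Karim 1/3; Samir 1/48; Umar 1/6; Widad 1/48

There is no surviving spouse, so the entire estate passes to Jamal's descendants per capita at each generation.
At generation 1 (Yasmin, Nabil, Karim) there are 3 shares of (1)/3 = 1/3 each.
Living: Karim — each takes 1/3.
Deceased: Yasmin and Nabil. Their combined 2/3 is pooled and carried to generation 2.
At generation 2 (Rashida, Ghada, Umar, Amira) there are 4 shares of (2/3)/4 = 1/6 each.
Living: Ghada, Umar, and Amira — each takes 1/6.
Deceased: Rashida. That 1/6 share is carried to generation 3.
At generation 3 (Khalida, Hamid) there are 2 shares of (1/6)/2 = 1/12 each.
Living: Hamid — each takes 1/12.
Deceased: Khalida. That 1/12 share is carried to generation 4.
At generation 4 (Farouk, Widad, Dalia, Samir) there are 4 shares of (1/12)/4 = 1/48 each.
Living: Farouk, Widad, Dalia, and Samir — each takes 1/48.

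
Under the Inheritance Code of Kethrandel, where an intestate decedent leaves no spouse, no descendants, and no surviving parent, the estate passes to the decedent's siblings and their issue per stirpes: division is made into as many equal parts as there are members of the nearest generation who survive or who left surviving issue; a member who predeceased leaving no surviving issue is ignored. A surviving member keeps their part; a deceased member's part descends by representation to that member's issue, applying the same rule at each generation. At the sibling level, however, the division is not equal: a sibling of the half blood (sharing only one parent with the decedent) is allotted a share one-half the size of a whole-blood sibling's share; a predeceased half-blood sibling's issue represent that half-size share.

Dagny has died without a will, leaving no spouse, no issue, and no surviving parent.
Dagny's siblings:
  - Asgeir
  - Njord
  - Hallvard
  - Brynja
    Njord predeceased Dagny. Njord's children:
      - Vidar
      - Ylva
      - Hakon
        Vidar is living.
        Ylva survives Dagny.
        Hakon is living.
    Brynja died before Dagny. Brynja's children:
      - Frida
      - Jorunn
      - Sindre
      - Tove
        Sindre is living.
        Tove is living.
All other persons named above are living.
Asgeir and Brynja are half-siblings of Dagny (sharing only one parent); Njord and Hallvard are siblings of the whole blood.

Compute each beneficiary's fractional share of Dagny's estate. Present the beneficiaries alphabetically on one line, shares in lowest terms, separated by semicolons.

Asgeir 1/6; Frida 1/24; Hakon 1/9; Hallvard 1/3; Jorunn 1/24; Sindre 1/24; Tove 1/24; Vidar 1/9; Ylva 1/9

No spouse, descendants, or parent survives, so the estate passes to Dagny's siblings per stirpes.
Half-blood siblings count for one-half the weight of whole-blood siblings at the initial division.
Dividing 1 in proportion to weights (total weight 3): Asgeir (weight 1/2) → 1/6; Njord (weight 1) → 1/3; Hallvard (weight 1) → 1/3; Brynja (weight 1/2) → 1/6.
Asgeir is living and takes 1/6.
Njord predeceased; the 1/3 allotted to Njord's branch passes to Njord's issue by representation.
The 1/3 is divided into 3 equal shares of 1/9 among Vidar, Ylva, Hakon.
Vidar is living and takes 1/9.
Ylva is living and takes 1/9.
Hakon is living and takes 1/9.
Hallvard is living and takes 1/3.
Brynja predeceased; the 1/6 allotted to Brynja's branch passes to Brynja's issue by representation.
The 1/6 is divided into 4 equal shares of 1/24 among Frida, Jorunn, Sindre, Tove.
Frida is living and takes 1/24.
Jorunn is living and takes 1/24.
Sindre is living and takes 1/24.
Tove is living and takes 1/24.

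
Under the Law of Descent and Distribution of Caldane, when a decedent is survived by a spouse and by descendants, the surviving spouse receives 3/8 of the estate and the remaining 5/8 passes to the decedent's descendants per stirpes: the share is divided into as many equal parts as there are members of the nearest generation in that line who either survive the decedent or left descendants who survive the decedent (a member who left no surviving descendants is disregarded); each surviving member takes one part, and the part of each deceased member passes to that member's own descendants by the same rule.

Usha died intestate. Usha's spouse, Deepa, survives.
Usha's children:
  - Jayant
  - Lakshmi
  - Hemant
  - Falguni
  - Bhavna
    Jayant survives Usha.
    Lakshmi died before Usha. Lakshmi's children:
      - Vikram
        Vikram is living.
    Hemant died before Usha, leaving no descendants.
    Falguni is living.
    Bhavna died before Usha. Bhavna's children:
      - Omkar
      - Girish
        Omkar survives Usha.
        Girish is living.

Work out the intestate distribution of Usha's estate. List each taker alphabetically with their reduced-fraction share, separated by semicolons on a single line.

Deepa 3/8; Falguni 5/32; Girish 5/64; Jayant 5/32; Omkar 5/64; Vikram 5/32

Deepa, as surviving spouse, takes 3/8.
The remaining 5/8 passes to Usha's descendants per stirpes.
Hemant left no surviving issue, so that branch lapses and is disregarded.
The 5/8 is divided into 4 equal shares of 5/32 among Jayant, Lakshmi, Falguni, Bhavna.
Jayant is living and takes 5/32.
Lakshmi predeceased; the 5/32 allotted to Lakshmi's branch passes to Lakshmi's issue by representation.
Vikram is the sole taker at this level and receives the full 5/32.
Falguni is living and takes 5/32.
Bhavna predeceased; the 5/32 allotted to Bhavna's branch passes to Bhavna's issue by representation.
The 5/32 is divided into 2 equal shares of 5/64 among Omkar, Girish.
Omkar is living and takes 5/64.
Girish is living and takes 5/64.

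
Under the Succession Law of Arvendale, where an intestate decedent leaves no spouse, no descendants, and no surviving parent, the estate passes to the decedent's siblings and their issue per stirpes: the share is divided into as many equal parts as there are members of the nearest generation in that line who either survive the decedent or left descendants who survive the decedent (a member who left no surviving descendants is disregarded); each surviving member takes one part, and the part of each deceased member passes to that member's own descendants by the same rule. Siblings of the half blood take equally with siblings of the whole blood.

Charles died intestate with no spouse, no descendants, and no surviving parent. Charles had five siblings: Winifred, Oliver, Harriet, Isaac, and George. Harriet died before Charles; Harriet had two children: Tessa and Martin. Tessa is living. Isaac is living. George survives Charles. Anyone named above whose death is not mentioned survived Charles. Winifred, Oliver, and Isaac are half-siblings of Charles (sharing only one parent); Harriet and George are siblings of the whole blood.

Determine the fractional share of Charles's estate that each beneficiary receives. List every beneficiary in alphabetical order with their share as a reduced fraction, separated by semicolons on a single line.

George 1/5; Isaac 1/5; Martin 1/10; Oliver 1/5; Tessa 1/10; Winifred 1/5

No spouse, descendants, or parent survives, so the estate passes to Charles's siblings per stirpes.
Half-blood and whole-blood siblings take equally under the stated rule.
The estate is divided into 5 equal shares of 1/5 among Winifred, Oliver, Harriet, Isaac, George.
Winifred is living and takes 1/5.
Oliver is living and takes 1/5.
Harriet predeceased; the 1/5 allotted to Harriet's branch passes to Harriet's issue by representation.
The 1/5 is divided into 2 equal shares of 1/10 among Tessa, Martin.
Tessa is living and takes 1/10.
Martin is living and takes 1/10.
Isaac is living and takes 1/5.
George is living and takes 1/5.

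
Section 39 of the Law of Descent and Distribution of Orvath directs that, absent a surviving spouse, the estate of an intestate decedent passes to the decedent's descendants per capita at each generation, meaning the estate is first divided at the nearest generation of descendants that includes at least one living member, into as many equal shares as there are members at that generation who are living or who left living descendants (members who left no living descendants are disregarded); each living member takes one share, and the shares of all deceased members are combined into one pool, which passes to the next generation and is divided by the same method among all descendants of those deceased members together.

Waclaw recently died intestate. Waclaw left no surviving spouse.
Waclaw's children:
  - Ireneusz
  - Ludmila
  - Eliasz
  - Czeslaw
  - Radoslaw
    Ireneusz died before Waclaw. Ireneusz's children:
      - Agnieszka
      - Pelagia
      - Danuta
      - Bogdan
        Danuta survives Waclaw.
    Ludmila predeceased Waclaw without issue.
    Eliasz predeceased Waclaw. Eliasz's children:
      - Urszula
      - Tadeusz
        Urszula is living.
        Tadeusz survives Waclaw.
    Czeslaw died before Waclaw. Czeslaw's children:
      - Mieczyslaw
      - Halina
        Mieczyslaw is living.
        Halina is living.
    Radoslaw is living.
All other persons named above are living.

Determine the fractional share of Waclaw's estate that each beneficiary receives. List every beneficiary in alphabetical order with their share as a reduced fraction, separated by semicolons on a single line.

Agnieszka 3/32; Bogdan 3/32; Danuta 3/32; Halina 3/32; Mieczyslaw 3/32; Pelagia 3/32; Radoslaw 1/4; Tadeusz 3/32; Urszula 3/32

There is no surviving spouse, so the entire estate passes to Waclaw's descendants per capita at each generation.
At generation 1 (Ireneusz, Eliasz, Czeslaw, Radoslaw) there are 4 shares of (1)/4 = 1/4 each.
Living: Radoslaw — each takes 1/4.
Deceased: Ireneusz, Eliasz, and Czeslaw. Their combined 3/4 is pooled and carried to generation 2.
At generation 2 (Agnieszka, Pelagia, Danuta, Bogdan, Urszula, Tadeusz, Mieczyslaw, Halina) there are 8 shares of (3/4)/8 = 3/32 each.
Living: Agnieszka, Pelagia, Danuta, Bogdan, Urszula, Tadeusz, Mieczyslaw, and Halina — each takes 3/32.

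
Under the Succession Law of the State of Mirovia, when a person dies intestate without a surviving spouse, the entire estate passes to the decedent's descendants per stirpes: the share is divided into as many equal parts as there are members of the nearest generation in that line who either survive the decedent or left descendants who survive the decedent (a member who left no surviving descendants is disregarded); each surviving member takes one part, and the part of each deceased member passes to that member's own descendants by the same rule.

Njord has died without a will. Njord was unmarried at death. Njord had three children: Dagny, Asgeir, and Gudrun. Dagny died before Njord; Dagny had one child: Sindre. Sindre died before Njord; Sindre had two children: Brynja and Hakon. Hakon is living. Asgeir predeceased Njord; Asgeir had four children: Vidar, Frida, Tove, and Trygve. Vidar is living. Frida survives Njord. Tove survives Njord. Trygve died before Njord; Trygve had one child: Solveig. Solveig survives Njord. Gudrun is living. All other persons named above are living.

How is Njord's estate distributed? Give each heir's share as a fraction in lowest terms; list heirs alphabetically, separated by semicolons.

Brynja 1/6; Frida 1/12; Gudrun 1/3; Hakon 1/6; Solveig 1/12; Tove 1/12; Vidar 1/12

There is no surviving spouse, so the entire estate passes to Njord's descendants per stirpes.
The estate is divided into 3 equal shares of 1/3 among Dagny, Asgeir, Gudrun.
Dagny predeceased; the 1/3 allotted to Dagny's branch passes to Dagny's issue by representation.
Sindre's line is the sole branch at this level, so the full 1/3 passes to Sindre's issue by representation.
The 1/3 is divided into 2 equal shares of 1/6 among Brynja, Hakon.
Brynja is living and takes 1/6.
Hakon is living and takes 1/6.
Asgeir predeceased; the 1/3 allotted to Asgeir's branch passes to Asgeir's issue by representation.
The 1/3 is divided into 4 equal shares of 1/12 among Vidar, Frida, Tove, Trygve.
Vidar is living and takes 1/12.
Frida is living and takes 1/12.
Tove is living and takes 1/12.
Trygve predeceased; the 1/12 allotted to Trygve's branch passes to Trygve's issue by representation.
Solveig is the sole taker at this level and receives the full 1/12.
Gudrun is living and takes 1/3.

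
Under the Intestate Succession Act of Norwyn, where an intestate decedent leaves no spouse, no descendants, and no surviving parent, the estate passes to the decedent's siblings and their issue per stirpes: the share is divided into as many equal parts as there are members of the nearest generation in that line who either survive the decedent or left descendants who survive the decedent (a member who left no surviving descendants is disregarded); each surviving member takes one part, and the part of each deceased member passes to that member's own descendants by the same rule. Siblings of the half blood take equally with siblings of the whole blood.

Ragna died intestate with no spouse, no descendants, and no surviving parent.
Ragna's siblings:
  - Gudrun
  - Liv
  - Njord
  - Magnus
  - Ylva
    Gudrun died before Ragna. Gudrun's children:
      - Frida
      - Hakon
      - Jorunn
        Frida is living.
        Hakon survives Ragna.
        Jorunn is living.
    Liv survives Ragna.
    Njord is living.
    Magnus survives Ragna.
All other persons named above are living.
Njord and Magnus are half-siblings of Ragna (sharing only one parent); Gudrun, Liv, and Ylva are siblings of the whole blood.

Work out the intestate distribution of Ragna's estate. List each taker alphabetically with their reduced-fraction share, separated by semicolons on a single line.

No spouse, descendants, or parent survives, so the estate passes to Ragna's siblings per stirpes.
Half-blood and whole-blood siblings take equally under the stated rule.
The estate is divided into 5 equal shares of 1/5 among Gudrun, Liv, Njord, Magnus, Ylva.
Gudrun predeceased; the 1/5 allotted to Gudrun's branch passes to Gudrun's issue by representation.
The 1/5 is divided into 3 equal shares of 1/15 among Frida, Hakon, Jorunn.
Frida is living and takes 1/15.
Hakon is living and takes 1/15.
Jorunn is living and takes 1/15.
Liv is living and takes 1/5.
Njord is living and takes 1/5.
Magnus is living and takes 1/5.
Ylva is living and takes 1/5.

Frida 1/15; Hakon 1/15; Jorunn 1/15; Liv 1/5; Magnus 1/5; Njord 1/5; Ylva 1/5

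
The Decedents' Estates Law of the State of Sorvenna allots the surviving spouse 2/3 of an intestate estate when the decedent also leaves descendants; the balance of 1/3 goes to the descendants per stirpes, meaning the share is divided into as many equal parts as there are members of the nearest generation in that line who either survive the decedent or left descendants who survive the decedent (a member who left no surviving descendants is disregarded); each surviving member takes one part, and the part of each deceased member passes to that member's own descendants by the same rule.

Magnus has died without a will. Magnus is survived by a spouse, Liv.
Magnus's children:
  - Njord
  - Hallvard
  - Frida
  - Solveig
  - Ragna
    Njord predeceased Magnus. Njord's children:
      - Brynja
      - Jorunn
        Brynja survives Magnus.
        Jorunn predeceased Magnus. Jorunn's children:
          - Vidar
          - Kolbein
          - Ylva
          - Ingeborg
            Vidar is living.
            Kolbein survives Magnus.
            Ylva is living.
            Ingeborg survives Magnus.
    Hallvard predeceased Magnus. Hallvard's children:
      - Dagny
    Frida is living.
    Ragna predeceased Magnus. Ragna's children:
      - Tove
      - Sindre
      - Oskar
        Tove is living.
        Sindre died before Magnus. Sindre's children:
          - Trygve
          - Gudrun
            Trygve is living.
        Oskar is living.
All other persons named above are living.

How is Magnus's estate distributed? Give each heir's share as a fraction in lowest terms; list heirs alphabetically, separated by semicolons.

Liv, as surviving spouse, takes 2/3.
The remaining 1/3 passes to Magnus's descendants per stirpes.
The 1/3 is divided into 5 equal shares of 1/15 among Njord, Hallvard, Frida, Solveig, Ragna.
Njord predeceased; the 1/15 allotted to Njord's branch passes to Njord's issue by representation.
The 1/15 is divided into 2 equal shares of 1/30 among Brynja, Jorunn.
Brynja is living and takes 1/30.
Jorunn predeceased; the 1/30 allotted to Jorunn's branch passes to Jorunn's issue by representation.
The 1/30 is divided into 4 equal shares of 1/120 among Vidar, Kolbein, Ylva, Ingeborg.
Vidar is living and takes 1/120.
Kolbein is living and takes 1/120.
Ylva is living and takes 1/120.
Ingeborg is living and takes 1/120.
Hallvard predeceased; the 1/15 allotted to Hallvard's branch passes to Hallvard's issue by representation.
Dagny is the sole taker at this level and receives the full 1/15.
Frida is living and takes 1/15.
Solveig is living and takes 1/15.
Ragna predeceased; the 1/15 allotted to Ragna's branch passes to Ragna's issue by representation.
The 1/15 is divided into 3 equal shares of 1/45 among Tove, Sindre, Oskar.
Tove is living and takes 1/45.
Sindre predeceased; the 1/45 allotted to Sindre's branch passes to Sindre's issue by representation.
The 1/45 is divided into 2 equal shares of 1/90 among Trygve, Gudrun.
Trygve is living and takes 1/90.
Gudrun is living and takes 1/90.
Oskar is living and takes 1/45.

Brynja 1/30; Dagny 1/15; Frida 1/15; Gudrun 1/90; Ingeborg 1/120; Kolbein 1/120; Liv 2/3; Oskar 1/45; Solveig 1/15; Tove 1/45; Trygve 1/90; Vidar 1/120; Ylva 1/120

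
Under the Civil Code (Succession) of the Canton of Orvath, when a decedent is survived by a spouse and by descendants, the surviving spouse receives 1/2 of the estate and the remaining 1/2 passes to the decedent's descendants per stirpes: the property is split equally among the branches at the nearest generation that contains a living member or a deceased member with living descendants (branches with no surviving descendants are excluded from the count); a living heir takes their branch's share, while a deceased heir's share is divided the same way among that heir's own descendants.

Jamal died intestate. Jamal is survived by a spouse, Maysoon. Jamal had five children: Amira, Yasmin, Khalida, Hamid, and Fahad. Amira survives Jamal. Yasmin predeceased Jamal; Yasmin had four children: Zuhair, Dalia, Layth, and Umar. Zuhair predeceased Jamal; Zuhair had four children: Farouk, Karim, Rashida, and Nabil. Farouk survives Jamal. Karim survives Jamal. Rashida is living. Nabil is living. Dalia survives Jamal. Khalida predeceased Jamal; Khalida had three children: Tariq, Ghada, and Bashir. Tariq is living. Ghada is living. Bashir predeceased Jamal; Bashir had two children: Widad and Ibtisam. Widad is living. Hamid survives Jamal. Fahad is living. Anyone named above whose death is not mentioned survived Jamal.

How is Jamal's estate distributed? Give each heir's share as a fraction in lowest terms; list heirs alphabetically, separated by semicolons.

Amira 1/10; Dalia 1/40; Fahad 1/10; Farouk 1/160; Ghada 1/30; Hamid 1/10; Ibtisam 1/60; Karim 1/160; Layth 1/40; Maysoon 1/2; Nabil 1/160; Rashida 1/160; Tariq 1/30; Umar 1/40; Widad 1/60

Maysoon, as surviving spouse, takes 1/2.
The remaining 1/2 passes to Jamal's descendants per stirpes.
The 1/2 is divided into 5 equal shares of 1/10 among Amira, Yasmin, Khalida, Hamid, Fahad.
Amira is living and takes 1/10.
Yasmin predeceased; the 1/10 allotted to Yasmin's branch passes to Yasmin's issue by representation.
The 1/10 is divided into 4 equal shares of 1/40 among Zuhair, Dalia, Layth, Umar.
Zuhair predeceased; the 1/40 allotted to Zuhair's branch passes to Zuhair's issue by representation.
The 1/40 is divided into 4 equal shares of 1/160 among Farouk, Karim, Rashida, Nabil.
Farouk is living and takes 1/160.
Karim is living and takes 1/160.
Rashida is living and takes 1/160.
Nabil is living and takes 1/160.
Dalia is living and takes 1/40.
Layth is living and takes 1/40.
Umar is living and takes 1/40.
Khalida predeceased; the 1/10 allotted to Khalida's branch passes to Khalida's issue by representation.
The 1/10 is divided into 3 equal shares of 1/30 among Tariq, Ghada, Bashir.
Tariq is living and takes 1/30.
Ghada is living and takes 1/30.
Bashir predeceased; the 1/30 allotted to Bashir's branch passes to Bashir's issue by representation.
The 1/30 is divided into 2 equal shares of 1/60 among Widad, Ibtisam.
Widad is living and takes 1/60.
Ibtisam is living and takes 1/60.
Hamid is living and takes 1/10.
Fahad is living and takes 1/10.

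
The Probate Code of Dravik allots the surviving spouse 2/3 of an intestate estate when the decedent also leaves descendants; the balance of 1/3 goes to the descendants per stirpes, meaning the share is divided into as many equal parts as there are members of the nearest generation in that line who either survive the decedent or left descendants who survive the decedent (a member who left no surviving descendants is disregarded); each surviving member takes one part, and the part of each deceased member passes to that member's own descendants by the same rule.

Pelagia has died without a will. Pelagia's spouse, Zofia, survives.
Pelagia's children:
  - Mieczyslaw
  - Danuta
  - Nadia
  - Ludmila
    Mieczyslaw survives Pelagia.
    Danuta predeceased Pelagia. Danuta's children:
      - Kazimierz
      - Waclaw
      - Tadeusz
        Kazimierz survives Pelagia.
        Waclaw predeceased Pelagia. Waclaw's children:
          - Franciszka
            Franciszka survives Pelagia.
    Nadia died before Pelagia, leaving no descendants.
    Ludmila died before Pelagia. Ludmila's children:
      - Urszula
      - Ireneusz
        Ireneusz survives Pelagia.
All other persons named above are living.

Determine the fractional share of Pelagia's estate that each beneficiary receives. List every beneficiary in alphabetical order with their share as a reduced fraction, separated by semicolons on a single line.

Zofia, as surviving spouse, takes 2/3.
The remaining 1/3 passes to Pelagia's descendants per stirpes.
Nadia left no surviving issue, so that branch lapses and is disregarded.
The 1/3 is divided into 3 equal shares of 1/9 among Mieczyslaw, Danuta, Ludmila.
Mieczyslaw is living and takes 1/9.
Danuta predeceased; the 1/9 allotted to Danuta's branch passes to Danuta's issue by representation.
The 1/9 is divided into 3 equal shares of 1/27 among Kazimierz, Waclaw, Tadeusz.
Kazimierz is living and takes 1/27.
Waclaw predeceased; the 1/27 allotted to Waclaw's branch passes to Waclaw's issue by representation.
Franciszka is the sole taker at this level and receives the full 1/27.
Tadeusz is living and takes 1/27.
Ludmila predeceased; the 1/9 allotted to Ludmila's branch passes to Ludmila's issue by representation.
The 1/9 is divided into 2 equal shares of 1/18 among Urszula, Ireneusz.
Urszula is living and takes 1/18.
Ireneusz is living and takes 1/18.

Franciszka 1/27; Ireneusz 1/18; Kazimierz 1/27; Mieczyslaw 1/9; Tadeusz 1/27; Urszula 1/18; Zofia 2/3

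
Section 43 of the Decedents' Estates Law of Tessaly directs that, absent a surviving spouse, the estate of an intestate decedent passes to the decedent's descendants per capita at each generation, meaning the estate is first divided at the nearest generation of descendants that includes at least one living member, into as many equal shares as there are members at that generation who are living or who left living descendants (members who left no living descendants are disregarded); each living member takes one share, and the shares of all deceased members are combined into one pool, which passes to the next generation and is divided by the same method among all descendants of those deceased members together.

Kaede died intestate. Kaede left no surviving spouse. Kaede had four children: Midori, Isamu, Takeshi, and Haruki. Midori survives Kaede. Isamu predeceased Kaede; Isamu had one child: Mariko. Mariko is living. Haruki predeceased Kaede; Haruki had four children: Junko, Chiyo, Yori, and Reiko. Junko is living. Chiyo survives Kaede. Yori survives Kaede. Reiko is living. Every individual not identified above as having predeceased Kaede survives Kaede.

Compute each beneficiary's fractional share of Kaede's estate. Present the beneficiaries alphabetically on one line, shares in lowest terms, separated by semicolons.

There is no surviving spouse, so the entire estate passes to Kaede's descendants per capita at each generation.
At generation 1 (Midori, Isamu, Takeshi, Haruki) there are 4 shares of (1)/4 = 1/4 each.
Living: Midori and Takeshi — each takes 1/4.
Deceased: Isamu and Haruki. Their combined 1/2 is pooled and carried to generation 2.
At generation 2 (Mariko, Junko, Chiyo, Yori, Reiko) there are 5 shares of (1/2)/5 = 1/10 each.
Living: Mariko, Junko, Chiyo, Yori, and Reiko — each takes 1/10.

Chiyo 1/10; Junko 1/10; Mariko 1/10; Midori 1/4; Reiko 1/10; Takeshi 1/4; Yori 1/10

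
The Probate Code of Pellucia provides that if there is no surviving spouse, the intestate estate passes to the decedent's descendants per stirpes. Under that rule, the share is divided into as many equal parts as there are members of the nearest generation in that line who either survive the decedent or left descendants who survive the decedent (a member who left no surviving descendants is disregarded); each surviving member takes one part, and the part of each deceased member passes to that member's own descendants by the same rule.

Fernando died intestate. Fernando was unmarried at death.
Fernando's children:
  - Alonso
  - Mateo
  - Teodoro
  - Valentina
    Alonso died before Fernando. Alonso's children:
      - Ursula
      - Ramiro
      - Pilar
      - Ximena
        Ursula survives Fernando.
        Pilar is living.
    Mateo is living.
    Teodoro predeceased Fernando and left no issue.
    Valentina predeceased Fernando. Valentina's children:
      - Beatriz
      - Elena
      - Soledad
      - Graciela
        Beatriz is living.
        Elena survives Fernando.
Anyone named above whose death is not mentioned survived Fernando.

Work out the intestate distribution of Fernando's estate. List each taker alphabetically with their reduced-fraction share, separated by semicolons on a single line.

Beatriz 1/12; Elena 1/12; Graciela 1/12; Mateo 1/3; Pilar 1/12; Ramiro 1/12; Soledad 1/12; Ursula 1/12; Ximena 1/12

There is no surviving spouse, so the entire estate passes to Fernando's descendants per stirpes.
Teodoro left no surviving issue, so that branch lapses and is disregarded.
The estate is divided into 3 equal shares of 1/3 among Alonso, Mateo, Valentina.
Alonso predeceased; the 1/3 allotted to Alonso's branch passes to Alonso's issue by representation.
The 1/3 is divided into 4 equal shares of 1/12 among Ursula, Ramiro, Pilar, Ximena.
Ursula is living and takes 1/12.
Ramiro is living and takes 1/12.
Pilar is living and takes 1/12.
Ximena is living and takes 1/12.
Mateo is living and takes 1/3.
Valentina predeceased; the 1/3 allotted to Valentina's branch passes to Valentina's issue by representation.
The 1/3 is divided into 4 equal shares of 1/12 among Beatriz, Elena, Soledad, Graciela.
Beatriz is living and takes 1/12.
Elena is living and takes 1/12.
Soledad is living and takes 1/12.
Graciela is living and takes 1/12.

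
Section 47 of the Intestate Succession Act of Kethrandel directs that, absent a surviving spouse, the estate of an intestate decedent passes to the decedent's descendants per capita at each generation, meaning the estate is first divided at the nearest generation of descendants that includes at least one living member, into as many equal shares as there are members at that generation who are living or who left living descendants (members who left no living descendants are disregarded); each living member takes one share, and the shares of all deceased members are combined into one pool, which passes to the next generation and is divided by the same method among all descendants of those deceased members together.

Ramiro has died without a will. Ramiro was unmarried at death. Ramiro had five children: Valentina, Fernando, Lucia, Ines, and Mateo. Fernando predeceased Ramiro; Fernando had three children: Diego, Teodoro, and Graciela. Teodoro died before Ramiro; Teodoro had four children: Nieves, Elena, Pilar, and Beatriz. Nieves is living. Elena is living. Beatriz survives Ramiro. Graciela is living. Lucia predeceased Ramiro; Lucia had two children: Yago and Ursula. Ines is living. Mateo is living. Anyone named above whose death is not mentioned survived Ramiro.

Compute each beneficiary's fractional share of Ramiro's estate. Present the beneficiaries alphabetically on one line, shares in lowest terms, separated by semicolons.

Beatriz 1/50; Diego 2/25; Elena 1/50; Graciela 2/25; Ines 1/5; Mateo 1/5; Nieves 1/50; Pilar 1/50; Ursula 2/25; Valentina 1/5; Yago 2/25

There is no surviving spouse, so the entire estate passes to Ramiro's descendants per capita at each generation.
At generation 1 (Valentina, Fernando, Lucia, Ines, Mateo) there are 5 shares of (1)/5 = 1/5 each.
Living: Valentina, Ines, and Mateo — each takes 1/5.
Deceased: Fernando and Lucia. Their combined 2/5 is pooled and carried to generation 2.
At generation 2 (Diego, Teodoro, Graciela, Yago, Ursula) there are 5 shares of (2/5)/5 = 2/25 each.
Living: Diego, Graciela, Yago, and Ursula — each takes 2/25.
Deceased: Teodoro. That 2/25 share is carried to generation 3.
At generation 3 (Nieves, Elena, Pilar, Beatriz) there are 4 shares of (2/25)/4 = 1/50 each.
Living: Nieves, Elena, Pilar, and Beatriz — each takes 1/50.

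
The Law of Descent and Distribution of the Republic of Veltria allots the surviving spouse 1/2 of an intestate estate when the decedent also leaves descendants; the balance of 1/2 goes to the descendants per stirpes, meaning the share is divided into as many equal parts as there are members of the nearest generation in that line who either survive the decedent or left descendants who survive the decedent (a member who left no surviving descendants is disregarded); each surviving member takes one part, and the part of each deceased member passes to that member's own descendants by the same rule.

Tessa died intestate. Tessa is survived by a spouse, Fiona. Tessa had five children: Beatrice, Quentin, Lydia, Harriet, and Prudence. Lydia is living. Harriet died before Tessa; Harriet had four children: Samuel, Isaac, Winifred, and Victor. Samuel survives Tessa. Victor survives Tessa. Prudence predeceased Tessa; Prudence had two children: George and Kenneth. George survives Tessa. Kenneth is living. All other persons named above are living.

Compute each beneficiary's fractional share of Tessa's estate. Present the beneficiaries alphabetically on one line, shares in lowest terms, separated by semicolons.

Beatrice 1/10; Fiona 1/2; George 1/20; Isaac 1/40; Kenneth 1/20; Lydia 1/10; Quentin 1/10; Samuel 1/40; Victor 1/40; Winifred 1/40

Fiona, as surviving spouse, takes 1/2.
The remaining 1/2 passes to Tessa's descendants per stirpes.
The 1/2 is divided into 5 equal shares of 1/10 among Beatrice, Quentin, Lydia, Harriet, Prudence.
Beatrice is living and takes 1/10.
Quentin is living and takes 1/10.
Lydia is living and takes 1/10.
Harriet predeceased; the 1/10 allotted to Harriet's branch passes to Harriet's issue by representation.
The 1/10 is divided into 4 equal shares of 1/40 among Samuel, Isaac, Winifred, Victor.
Samuel is living and takes 1/40.
Isaac is living and takes 1/40.
Winifred is living and takes 1/40.
Victor is living and takes 1/40.
Prudence predeceased; the 1/10 allotted to Prudence's branch passes to Prudence's issue by representation.
The 1/10 is divided into 2 equal shares of 1/20 among George, Kenneth.
George is living and takes 1/20.
Kenneth is living and takes 1/20.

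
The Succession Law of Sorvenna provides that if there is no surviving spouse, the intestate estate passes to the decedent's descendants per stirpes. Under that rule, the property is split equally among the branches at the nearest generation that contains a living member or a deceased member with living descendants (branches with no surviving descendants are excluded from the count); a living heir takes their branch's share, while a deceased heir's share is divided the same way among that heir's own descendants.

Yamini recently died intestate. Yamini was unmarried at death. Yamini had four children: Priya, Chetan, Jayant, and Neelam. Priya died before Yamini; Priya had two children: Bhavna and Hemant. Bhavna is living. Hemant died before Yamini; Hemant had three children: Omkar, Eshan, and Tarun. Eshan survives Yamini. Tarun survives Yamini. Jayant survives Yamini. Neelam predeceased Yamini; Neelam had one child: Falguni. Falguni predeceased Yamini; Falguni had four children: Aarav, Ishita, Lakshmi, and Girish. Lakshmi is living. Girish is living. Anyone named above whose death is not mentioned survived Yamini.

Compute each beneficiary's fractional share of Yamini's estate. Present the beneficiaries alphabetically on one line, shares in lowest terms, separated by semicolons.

There is no surviving spouse, so the entire estate passes to Yamini's descendants per stirpes.
The estate is divided into 4 equal shares of 1/4 among Priya, Chetan, Jayant, Neelam.
Priya predeceased; the 1/4 allotted to Priya's branch passes to Priya's issue by representation.
The 1/4 is divided into 2 equal shares of 1/8 among Bhavna, Hemant.
Bhavna is living and takes 1/8.
Hemant predeceased; the 1/8 allotted to Hemant's branch passes to Hemant's issue by representation.
The 1/8 is divided into 3 equal shares of 1/24 among Omkar, Eshan, Tarun.
Omkar is living and takes 1/24.
Eshan is living and takes 1/24.
Tarun is living and takes 1/24.
Chetan is living and takes 1/4.
Jayant is living and takes 1/4.
Neelam predeceased; the 1/4 allotted to Neelam's branch passes to Neelam's issue by representation.
Falguni's line is the sole branch at this level, so the full 1/4 passes to Falguni's issue by representation.
The 1/4 is divided into 4 equal shares of 1/16 among Aarav, Ishita, Lakshmi, Girish.
Aarav is living and takes 1/16.
Ishita is living and takes 1/16.
Lakshmi is living and takes 1/16.
Girish is living and takes 1/16.

Aarav 1/16; Bhavna 1/8; Chetan 1/4; Eshan 1/24; Girish 1/16; Ishita 1/16; Jayant 1/4; Lakshmi 1/16; Omkar 1/24; Tarun 1/24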